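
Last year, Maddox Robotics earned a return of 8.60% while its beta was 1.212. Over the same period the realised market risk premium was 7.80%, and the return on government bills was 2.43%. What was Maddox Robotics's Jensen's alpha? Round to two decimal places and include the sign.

-3.28%

CAPM benchmark = R_f + β(R_m − R_f) = 2.43% + 1.212 × 7.80% = 11.88360%
α = actual − benchmark = 8.60% − 11.88360% = -3.28%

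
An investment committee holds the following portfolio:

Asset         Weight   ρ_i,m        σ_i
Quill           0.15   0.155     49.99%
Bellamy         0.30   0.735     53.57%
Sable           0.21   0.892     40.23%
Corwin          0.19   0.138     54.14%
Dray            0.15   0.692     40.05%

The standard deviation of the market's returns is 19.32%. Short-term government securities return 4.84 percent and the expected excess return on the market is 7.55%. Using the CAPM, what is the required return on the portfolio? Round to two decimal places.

15.03%

β_Quill = 0.155 × 49.99% / 19.32% = 0.4011
β_Bellamy = 0.735 × 53.57% / 19.32% = 2.0380
β_Sable = 0.892 × 40.23% / 19.32% = 1.8574
β_Corwin = 0.138 × 54.14% / 19.32% = 0.3867
β_Dray = 0.692 × 40.05% / 19.32% = 1.4345
β_P = Σ w_i β_i = 0.15×0.4011 + 0.30×2.0380 + 0.21×1.8574 + 0.19×0.3867 + 0.15×1.4345 = 1.3503
E(R_P) = R_f + β_P × MRP = 4.84% + 1.3503 × 7.55% = 15.03%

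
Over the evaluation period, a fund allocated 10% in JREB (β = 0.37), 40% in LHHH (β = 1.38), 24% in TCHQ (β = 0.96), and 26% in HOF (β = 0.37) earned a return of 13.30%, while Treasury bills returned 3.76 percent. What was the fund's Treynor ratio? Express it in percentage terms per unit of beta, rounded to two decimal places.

β_P = 0.10×0.37 + 0.40×1.38 + 0.24×0.96 + 0.26×0.37 = 0.9156
Treynor = (R_P − R_f) / β_P = (13.30% − 3.76%) / 0.9156 = 9.54% / 0.9156 = 10.42%

10.42%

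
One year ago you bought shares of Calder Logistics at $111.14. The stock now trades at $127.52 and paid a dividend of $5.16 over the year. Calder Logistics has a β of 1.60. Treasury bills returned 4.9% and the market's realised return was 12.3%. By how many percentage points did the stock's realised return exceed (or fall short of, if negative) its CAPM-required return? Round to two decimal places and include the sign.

Realised HPR = (P1 + D1 − P0) / P0 = (127.52 + 5.16 − 111.14) / 111.14 = 21.54 / 111.14 = 19.3810%
MRP = 12.3% − 4.9% = 7.40%
CAPM required = R_f + β·MRP = 4.9% + 1.60 × 7.4% = 16.7400%
α = realised − required = 19.3810% − 16.7400% = +2.64%

+2.64%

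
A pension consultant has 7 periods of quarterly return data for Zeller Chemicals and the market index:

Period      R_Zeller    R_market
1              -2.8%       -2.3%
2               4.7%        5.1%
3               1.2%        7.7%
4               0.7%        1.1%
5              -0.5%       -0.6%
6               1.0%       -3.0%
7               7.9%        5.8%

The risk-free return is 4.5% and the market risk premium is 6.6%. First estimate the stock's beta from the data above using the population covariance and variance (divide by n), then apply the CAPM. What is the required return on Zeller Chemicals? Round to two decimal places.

Mean R_i = (-2.8 + 4.7 + 1.2 + 0.7 − 0.5 + 1.0 + 7.9) / 7 = 1.7429%
Mean R_m = (-2.3 + 5.1 + 7.7 + 1.1 − 0.6 − 3.0 + 5.8) / 7 = 1.9714%
Σ(R_i − R̄_i)(R_m − R̄_m) = 59.4886  ⇒  Cov = 59.4886 / 7 = 8.4984
Σ(R_m − R̄_m)² = 107.5943  ⇒  Var(R_m) = 107.5943 / 7 = 15.3706
β = Cov / Var(R_m) = 8.4984 / 15.3706 = 0.5529
E(R) = R_f + β × MRP = 4.5% + 0.5529 × 6.6% = 8.15%

8.15%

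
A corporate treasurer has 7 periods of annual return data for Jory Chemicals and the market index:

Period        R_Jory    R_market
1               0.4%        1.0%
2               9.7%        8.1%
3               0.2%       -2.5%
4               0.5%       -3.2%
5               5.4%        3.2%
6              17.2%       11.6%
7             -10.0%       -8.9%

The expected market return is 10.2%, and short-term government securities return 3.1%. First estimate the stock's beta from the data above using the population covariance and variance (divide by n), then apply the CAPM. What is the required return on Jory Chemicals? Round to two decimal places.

Mean R_i = (0.4 + 9.7 + 0.2 + 0.5 + 5.4 + 17.2 − 10.0) / 7 = 3.3429%
Mean R_m = (1.0 + 8.1 − 2.5 − 3.2 + 3.2 + 11.6 − 8.9) / 7 = 1.3286%
Σ(R_i − R̄_i)(R_m − R̄_m) = 351.5814  ⇒  Cov = 351.5814 / 7 = 50.2259
Σ(R_m − R̄_m)² = 294.7543  ⇒  Var(R_m) = 294.7543 / 7 = 42.1078
β = Cov / Var(R_m) = 50.2259 / 42.1078 = 1.1928
MRP = 10.2% − 3.1% = 7.10%
E(R) = R_f + β × MRP = 3.1% + 1.1928 × 7.1% = 11.57%

11.57%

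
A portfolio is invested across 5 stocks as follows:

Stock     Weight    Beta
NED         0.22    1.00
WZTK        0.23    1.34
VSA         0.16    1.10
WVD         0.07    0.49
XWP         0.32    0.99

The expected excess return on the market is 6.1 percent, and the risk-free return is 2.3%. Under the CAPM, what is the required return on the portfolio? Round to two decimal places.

β_P = Σ w_i β_i = 0.22×1.00 + 0.23×1.34 + 0.16×1.10 + 0.07×0.49 + 0.32×0.99 = 1.0553
E(R_P) = R_f + β_P × MRP = 2.3% + 1.0553 × 6.1% = 8.74%

8.74%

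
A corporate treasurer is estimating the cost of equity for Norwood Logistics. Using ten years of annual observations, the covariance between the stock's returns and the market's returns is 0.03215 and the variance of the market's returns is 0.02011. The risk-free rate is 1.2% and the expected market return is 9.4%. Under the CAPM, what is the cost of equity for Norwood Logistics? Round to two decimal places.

β = Cov(R_i, R_m) / Var(R_m) = 0.03215 / 0.02011 = 1.5987
MRP = 9.4% − 1.2% = 8.20%
E(R) = R_f + β × MRP = 1.2% + 1.5987 × 8.2% = 14.31%

14.31%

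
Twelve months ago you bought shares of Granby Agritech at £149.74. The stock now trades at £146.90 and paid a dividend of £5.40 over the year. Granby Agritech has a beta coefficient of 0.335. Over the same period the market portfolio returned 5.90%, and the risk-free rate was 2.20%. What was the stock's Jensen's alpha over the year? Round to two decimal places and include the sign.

-1.73%

Realised HPR = (P1 + D1 − P0) / P0 = (146.90 + 5.40 − 149.74) / 149.74 = 2.56 / 149.74 = 1.7096%
MRP = 5.90% − 2.20% = 3.70%
CAPM required = R_f + β·MRP = 2.20% + 0.335 × 3.70% = 3.43950%
α = realised − required = 1.7096% − 3.43950% = -1.73%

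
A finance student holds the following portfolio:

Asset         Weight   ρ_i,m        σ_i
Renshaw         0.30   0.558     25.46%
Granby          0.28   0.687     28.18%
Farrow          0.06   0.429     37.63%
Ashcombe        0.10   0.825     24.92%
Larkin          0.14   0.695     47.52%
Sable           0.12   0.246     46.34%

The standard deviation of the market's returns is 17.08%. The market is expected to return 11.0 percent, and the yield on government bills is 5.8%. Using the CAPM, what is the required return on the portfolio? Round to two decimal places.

11.49%

β_Renshaw = 0.558 × 25.46% / 17.08% = 0.8318
β_Granby = 0.687 × 28.18% / 17.08% = 1.1335
β_Farrow = 0.429 × 37.63% / 17.08% = 0.9452
β_Ashcombe = 0.825 × 24.92% / 17.08% = 1.2037
β_Larkin = 0.695 × 47.52% / 17.08% = 1.9336
β_Sable = 0.246 × 46.34% / 17.08% = 0.6674
β_P = Σ w_i β_i = 0.30×0.8318 + 0.28×1.1335 + 0.06×0.9452 + 0.10×1.2037 + 0.14×1.9336 + 0.12×0.6674 = 1.0948
MRP = 11.0% − 5.8% = 5.20%
E(R_P) = R_f + β_P × MRP = 5.8% + 1.0948 × 5.2% = 11.49%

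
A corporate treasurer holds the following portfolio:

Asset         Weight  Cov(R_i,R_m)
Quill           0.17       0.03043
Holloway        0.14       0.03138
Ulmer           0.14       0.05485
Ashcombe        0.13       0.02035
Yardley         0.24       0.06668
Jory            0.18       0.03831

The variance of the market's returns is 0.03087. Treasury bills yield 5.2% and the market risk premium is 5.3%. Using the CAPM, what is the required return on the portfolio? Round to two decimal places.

12.55%

β_Quill = 0.03043 / 0.03087 = 0.9857
β_Holloway = 0.03138 / 0.03087 = 1.0165
β_Ulmer = 0.05485 / 0.03087 = 1.7768
β_Ashcombe = 0.02035 / 0.03087 = 0.6592
β_Yardley = 0.06668 / 0.03087 = 2.1600
β_Jory = 0.03831 / 0.03087 = 1.2410
β_P = Σ w_i β_i = 0.17×0.9857 + 0.14×1.0165 + 0.14×1.7768 + 0.13×0.6592 + 0.24×2.1600 + 0.18×1.2410 = 1.3861
E(R_P) = R_f + β_P × MRP = 5.2% + 1.3861 × 5.3% = 12.55%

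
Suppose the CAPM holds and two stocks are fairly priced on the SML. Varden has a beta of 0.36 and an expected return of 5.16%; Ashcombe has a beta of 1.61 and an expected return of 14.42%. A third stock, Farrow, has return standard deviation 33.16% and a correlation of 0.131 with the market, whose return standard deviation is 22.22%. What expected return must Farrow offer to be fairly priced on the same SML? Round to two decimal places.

3.94%

MRP = (14.42% − 5.16%) / (1.61 − 0.36) = 7.4080%
R_f = 5.16% − 0.36 × 7.4080% = 2.4931%
β_Farrow = ρ·σ_i/σ_m = 0.131 × 33.16 / 22.22 = 0.1955
E(R_Farrow) = R_f + β × MRP = 2.4931% + 0.1955 × 7.4080% = 3.94%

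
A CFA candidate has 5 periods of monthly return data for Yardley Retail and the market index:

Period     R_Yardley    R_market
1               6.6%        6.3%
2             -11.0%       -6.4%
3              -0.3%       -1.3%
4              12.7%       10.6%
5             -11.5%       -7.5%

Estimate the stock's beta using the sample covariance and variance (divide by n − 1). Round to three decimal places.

1.336

Mean R_i = (6.6 − 11.0 − 0.3 + 12.7 − 11.5) / 5 = -0.7000%
Mean R_m = (6.3 − 6.4 − 1.3 + 10.6 − 7.5) / 5 = 0.3400%
Σ(R_i − R̄_i)(R_m − R̄_m) = 334.4300  ⇒  Cov = 334.4300 / 4 = 83.6075
Σ(R_m − R̄_m)² = 250.3720  ⇒  Var(R_m) = 250.3720 / 4 = 62.5930
β = Cov / Var(R_m) = 83.6075 / 62.5930 = 1.3357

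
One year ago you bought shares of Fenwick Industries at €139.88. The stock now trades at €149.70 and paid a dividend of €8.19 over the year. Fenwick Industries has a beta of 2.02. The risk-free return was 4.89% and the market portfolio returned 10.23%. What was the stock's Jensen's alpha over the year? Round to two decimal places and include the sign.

Realised HPR = (P1 + D1 − P0) / P0 = (149.70 + 8.19 − 139.88) / 139.88 = 18.01 / 139.88 = 12.8753%
MRP = 10.23% − 4.89% = 5.34%
CAPM required = R_f + β·MRP = 4.89% + 2.02 × 5.34% = 15.6768%
α = realised − required = 12.8753% − 15.6768% = -2.80%

-2.80%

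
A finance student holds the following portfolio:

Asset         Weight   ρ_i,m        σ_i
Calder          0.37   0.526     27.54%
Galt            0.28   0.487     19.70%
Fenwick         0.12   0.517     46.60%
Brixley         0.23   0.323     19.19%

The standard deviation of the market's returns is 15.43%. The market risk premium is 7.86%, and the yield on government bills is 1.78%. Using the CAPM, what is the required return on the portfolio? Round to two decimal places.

β_Calder = 0.526 × 27.54% / 15.43% = 0.9388
β_Galt = 0.487 × 19.70% / 15.43% = 0.6218
β_Fenwick = 0.517 × 46.60% / 15.43% = 1.5614
β_Brixley = 0.323 × 19.19% / 15.43% = 0.4017
β_P = Σ w_i β_i = 0.37×0.9388 + 0.28×0.6218 + 0.12×1.5614 + 0.23×0.4017 = 0.8012
E(R_P) = R_f + β_P × MRP = 1.78% + 0.8012 × 7.86% = 8.08%

8.08%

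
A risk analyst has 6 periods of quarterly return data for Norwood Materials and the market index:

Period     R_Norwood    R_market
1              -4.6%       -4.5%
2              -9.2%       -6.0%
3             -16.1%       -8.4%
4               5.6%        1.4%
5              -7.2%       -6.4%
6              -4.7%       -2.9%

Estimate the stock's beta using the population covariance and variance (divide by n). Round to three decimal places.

2.002

Mean R_i = (-4.6 − 9.2 − 16.1 + 5.6 − 7.2 − 4.7) / 6 = -6.0333%
Mean R_m = (-4.5 − 6.0 − 8.4 + 1.4 − 6.4 − 2.9) / 6 = -4.4667%
Σ(R_i − R̄_i)(R_m − R̄_m) = 116.9967  ⇒  Cov = 116.9967 / 6 = 19.4995
Σ(R_m − R̄_m)² = 58.4333  ⇒  Var(R_m) = 58.4333 / 6 = 9.7389
β = Cov / Var(R_m) = 19.4995 / 9.7389 = 2.0022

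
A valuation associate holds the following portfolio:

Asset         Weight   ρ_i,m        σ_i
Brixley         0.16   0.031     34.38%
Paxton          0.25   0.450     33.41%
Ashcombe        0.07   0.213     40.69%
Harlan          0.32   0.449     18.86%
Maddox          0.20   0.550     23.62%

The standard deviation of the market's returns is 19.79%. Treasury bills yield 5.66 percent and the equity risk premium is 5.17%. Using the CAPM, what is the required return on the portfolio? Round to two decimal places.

β_Brixley = 0.031 × 34.38% / 19.79% = 0.0539
β_Paxton = 0.450 × 33.41% / 19.79% = 0.7597
β_Ashcombe = 0.213 × 40.69% / 19.79% = 0.4379
β_Harlan = 0.449 × 18.86% / 19.79% = 0.4279
β_Maddox = 0.550 × 23.62% / 19.79% = 0.6564
β_P = Σ w_i β_i = 0.16×0.0539 + 0.25×0.7597 + 0.07×0.4379 + 0.32×0.4279 + 0.20×0.6564 = 0.4974
E(R_P) = R_f + β_P × MRP = 5.66% + 0.4974 × 5.17% = 8.23%

8.23%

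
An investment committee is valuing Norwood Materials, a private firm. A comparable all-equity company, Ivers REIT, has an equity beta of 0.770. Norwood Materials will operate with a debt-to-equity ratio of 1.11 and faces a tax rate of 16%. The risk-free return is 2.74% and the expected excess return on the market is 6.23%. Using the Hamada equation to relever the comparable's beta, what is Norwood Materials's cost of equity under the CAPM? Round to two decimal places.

β_L = β_U × [1 + (1 − t)(D/E)] = 0.770 × [1 + (1 − 0.16) × 1.11]
    = 0.770 × [1 + 0.84 × 1.11] = 0.770 × 1.9324 = 1.4879
E(R) = R_f + β_L × MRP = 2.74% + 1.4879 × 6.23% = 12.01%

12.01%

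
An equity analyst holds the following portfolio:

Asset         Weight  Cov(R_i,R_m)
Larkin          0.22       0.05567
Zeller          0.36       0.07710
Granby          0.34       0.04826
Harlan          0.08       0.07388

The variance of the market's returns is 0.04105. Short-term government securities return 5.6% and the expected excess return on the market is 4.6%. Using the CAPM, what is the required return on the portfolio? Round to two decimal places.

12.58%

β_Larkin = 0.05567 / 0.04105 = 1.3562
β_Zeller = 0.07710 / 0.04105 = 1.8782
β_Granby = 0.04826 / 0.04105 = 1.1756
β_Harlan = 0.07388 / 0.04105 = 1.7998
β_P = Σ w_i β_i = 0.22×1.3562 + 0.36×1.8782 + 0.34×1.1756 + 0.08×1.7998 = 1.5182
E(R_P) = R_f + β_P × MRP = 5.6% + 1.5182 × 4.6% = 12.58%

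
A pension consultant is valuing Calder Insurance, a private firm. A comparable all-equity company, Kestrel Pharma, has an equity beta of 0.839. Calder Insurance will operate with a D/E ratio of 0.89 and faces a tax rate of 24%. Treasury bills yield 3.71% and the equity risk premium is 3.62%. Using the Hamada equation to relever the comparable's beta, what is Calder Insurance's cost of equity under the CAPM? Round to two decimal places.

β_L = β_U × [1 + (1 − t)(D/E)] = 0.839 × [1 + (1 − 0.24) × 0.89]
    = 0.839 × [1 + 0.76 × 0.89] = 0.839 × 1.6764 = 1.4065
E(R) = R_f + β_L × MRP = 3.71% + 1.4065 × 3.62% = 8.80%

8.80%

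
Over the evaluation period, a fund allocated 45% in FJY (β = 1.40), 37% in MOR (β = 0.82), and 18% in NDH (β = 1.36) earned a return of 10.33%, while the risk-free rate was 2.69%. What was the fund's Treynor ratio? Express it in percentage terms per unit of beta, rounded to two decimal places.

6.48%

β_P = 0.45×1.40 + 0.37×0.82 + 0.18×1.36 = 1.1782
Treynor = (R_P − R_f) / β_P = (10.33% − 2.69%) / 1.1782 = 7.64% / 1.1782 = 6.48%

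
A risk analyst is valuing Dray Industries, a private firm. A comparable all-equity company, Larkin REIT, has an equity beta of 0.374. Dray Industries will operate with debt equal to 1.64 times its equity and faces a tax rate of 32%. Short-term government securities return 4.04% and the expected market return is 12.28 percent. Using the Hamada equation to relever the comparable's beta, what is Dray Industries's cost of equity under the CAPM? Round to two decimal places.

10.56%

β_L = β_U × [1 + (1 − t)(D/E)] = 0.374 × [1 + (1 − 0.32) × 1.64]
    = 0.374 × [1 + 0.68 × 1.64] = 0.374 × 2.1152 = 0.7911
MRP = 12.28% − 4.04% = 8.24%
E(R) = R_f + β_L × MRP = 4.04% + 0.7911 × 8.24% = 10.56%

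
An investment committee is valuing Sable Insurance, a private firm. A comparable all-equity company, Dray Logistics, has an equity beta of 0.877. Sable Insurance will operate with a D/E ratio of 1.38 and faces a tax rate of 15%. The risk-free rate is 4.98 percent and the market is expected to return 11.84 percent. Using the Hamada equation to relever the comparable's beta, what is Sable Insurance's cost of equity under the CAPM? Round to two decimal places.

β_L = β_U × [1 + (1 − t)(D/E)] = 0.877 × [1 + (1 − 0.15) × 1.38]
    = 0.877 × [1 + 0.85 × 1.38] = 0.877 × 2.1730 = 1.9057
MRP = 11.84% − 4.98% = 6.86%
E(R) = R_f + β_L × MRP = 4.98% + 1.9057 × 6.86% = 18.05%

18.05%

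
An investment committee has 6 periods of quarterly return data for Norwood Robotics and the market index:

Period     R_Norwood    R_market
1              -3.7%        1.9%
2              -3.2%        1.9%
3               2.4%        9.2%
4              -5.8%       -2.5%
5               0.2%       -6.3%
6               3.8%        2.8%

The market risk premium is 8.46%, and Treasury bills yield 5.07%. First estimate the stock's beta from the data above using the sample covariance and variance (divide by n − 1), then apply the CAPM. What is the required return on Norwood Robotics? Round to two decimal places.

7.54%

Mean R_i = (-3.7 − 3.2 + 2.4 − 5.8 + 0.2 + 3.8) / 6 = -1.0500%
Mean R_m = (1.9 + 1.9 + 9.2 − 2.5 − 6.3 + 2.8) / 6 = 1.1667%
Σ(R_i − R̄_i)(R_m − R̄_m) = 40.2000  ⇒  Cov = 40.2000 / 5 = 8.0400
Σ(R_m − R̄_m)² = 137.4733  ⇒  Var(R_m) = 137.4733 / 5 = 27.4947
β = Cov / Var(R_m) = 8.0400 / 27.4947 = 0.2924
E(R) = R_f + β × MRP = 5.07% + 0.2924 × 8.46% = 7.54%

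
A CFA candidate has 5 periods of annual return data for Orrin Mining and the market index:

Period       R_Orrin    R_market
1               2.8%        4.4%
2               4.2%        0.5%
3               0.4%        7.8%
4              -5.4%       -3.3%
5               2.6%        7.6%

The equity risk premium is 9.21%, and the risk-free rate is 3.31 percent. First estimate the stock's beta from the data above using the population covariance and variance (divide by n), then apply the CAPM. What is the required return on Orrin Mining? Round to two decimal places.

7.29%

Mean R_i = (2.8 + 4.2 + 0.4 − 5.4 + 2.6) / 5 = 0.9200%
Mean R_m = (4.4 + 0.5 + 7.8 − 3.3 + 7.6) / 5 = 3.4000%
Σ(R_i − R̄_i)(R_m − R̄_m) = 39.4800  ⇒  Cov = 39.4800 / 5 = 7.8960
Σ(R_m − R̄_m)² = 91.3000  ⇒  Var(R_m) = 91.3000 / 5 = 18.2600
β = Cov / Var(R_m) = 7.8960 / 18.2600 = 0.4324
E(R) = R_f + β × MRP = 3.31% + 0.4324 × 9.21% = 7.29%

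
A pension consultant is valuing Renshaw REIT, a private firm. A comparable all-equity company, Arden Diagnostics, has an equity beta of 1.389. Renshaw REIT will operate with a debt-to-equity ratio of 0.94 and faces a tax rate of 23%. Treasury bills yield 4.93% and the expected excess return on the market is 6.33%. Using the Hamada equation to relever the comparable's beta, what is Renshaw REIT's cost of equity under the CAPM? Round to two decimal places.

β_L = β_U × [1 + (1 − t)(D/E)] = 1.389 × [1 + (1 − 0.23) × 0.94]
    = 1.389 × [1 + 0.77 × 0.94] = 1.389 × 1.7238 = 2.3944
E(R) = R_f + β_L × MRP = 4.93% + 2.3944 × 6.33% = 20.09%

20.09%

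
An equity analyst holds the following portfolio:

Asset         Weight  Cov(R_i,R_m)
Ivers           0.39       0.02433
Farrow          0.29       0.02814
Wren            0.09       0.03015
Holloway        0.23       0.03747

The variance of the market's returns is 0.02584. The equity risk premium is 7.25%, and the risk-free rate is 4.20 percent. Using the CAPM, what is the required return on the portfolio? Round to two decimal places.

12.33%

β_Ivers = 0.02433 / 0.02584 = 0.9416
β_Farrow = 0.02814 / 0.02584 = 1.0890
β_Wren = 0.03015 / 0.02584 = 1.1668
β_Holloway = 0.03747 / 0.02584 = 1.4501
β_P = Σ w_i β_i = 0.39×0.9416 + 0.29×1.0890 + 0.09×1.1668 + 0.23×1.4501 = 1.1216
E(R_P) = R_f + β_P × MRP = 4.20% + 1.1216 × 7.25% = 12.33%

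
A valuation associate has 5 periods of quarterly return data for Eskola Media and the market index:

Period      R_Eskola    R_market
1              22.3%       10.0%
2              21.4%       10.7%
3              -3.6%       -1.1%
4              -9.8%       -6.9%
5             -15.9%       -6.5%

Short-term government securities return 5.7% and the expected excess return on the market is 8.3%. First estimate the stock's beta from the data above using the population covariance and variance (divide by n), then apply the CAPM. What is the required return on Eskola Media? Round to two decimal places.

22.67%

Mean R_i = (22.3 + 21.4 − 3.6 − 9.8 − 15.9) / 5 = 2.8800%
Mean R_m = (10.0 + 10.7 − 1.1 − 6.9 − 6.5) / 5 = 1.2400%
Σ(R_i − R̄_i)(R_m − R̄_m) = 609.0540  ⇒  Cov = 609.0540 / 5 = 121.8108
Σ(R_m − R̄_m)² = 297.8720  ⇒  Var(R_m) = 297.8720 / 5 = 59.5744
β = Cov / Var(R_m) = 121.8108 / 59.5744 = 2.0447
E(R) = R_f + β × MRP = 5.7% + 2.0447 × 8.3% = 22.67%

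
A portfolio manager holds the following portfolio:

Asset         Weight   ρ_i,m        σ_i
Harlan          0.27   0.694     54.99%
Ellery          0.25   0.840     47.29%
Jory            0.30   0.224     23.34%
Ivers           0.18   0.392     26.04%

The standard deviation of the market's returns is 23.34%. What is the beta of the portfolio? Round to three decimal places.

1.013

β_Harlan = 0.694 × 54.99% / 23.34% = 1.6351
β_Ellery = 0.840 × 47.29% / 23.34% = 1.7020
β_Jory = 0.224 × 23.34% / 23.34% = 0.2240
β_Ivers = 0.392 × 26.04% / 23.34% = 0.4373
β_P = Σ w_i β_i = 0.27×1.6351 + 0.25×1.7020 + 0.30×0.2240 + 0.18×0.4373 = 1.0129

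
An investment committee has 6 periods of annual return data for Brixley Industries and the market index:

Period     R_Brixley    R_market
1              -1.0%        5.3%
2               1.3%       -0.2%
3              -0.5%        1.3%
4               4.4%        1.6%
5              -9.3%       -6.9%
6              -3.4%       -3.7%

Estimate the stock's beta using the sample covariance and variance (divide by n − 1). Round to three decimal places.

Mean R_i = (-1.0 + 1.3 − 0.5 + 4.4 − 9.3 − 3.4) / 6 = -1.4167%
Mean R_m = (5.3 − 0.2 + 1.3 + 1.6 − 6.9 − 3.7) / 6 = -0.4333%
Σ(R_i − R̄_i)(R_m − R̄_m) = 73.8967  ⇒  Cov = 73.8967 / 5 = 14.7793
Σ(R_m − R̄_m)² = 92.5533  ⇒  Var(R_m) = 92.5533 / 5 = 18.5107
β = Cov / Var(R_m) = 14.7793 / 18.5107 = 0.7984

0.798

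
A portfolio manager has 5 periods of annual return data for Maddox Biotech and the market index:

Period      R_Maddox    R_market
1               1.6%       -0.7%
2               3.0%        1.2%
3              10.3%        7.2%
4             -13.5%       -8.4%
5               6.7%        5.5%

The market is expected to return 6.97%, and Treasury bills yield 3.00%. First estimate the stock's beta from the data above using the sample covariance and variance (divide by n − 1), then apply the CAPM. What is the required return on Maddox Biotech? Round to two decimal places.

Mean R_i = (1.6 + 3.0 + 10.3 − 13.5 + 6.7) / 5 = 1.6200%
Mean R_m = (-0.7 + 1.2 + 7.2 − 8.4 + 5.5) / 5 = 0.9600%
Σ(R_i − R̄_i)(R_m − R̄_m) = 219.1140  ⇒  Cov = 219.1140 / 4 = 54.7785
Σ(R_m − R̄_m)² = 149.9720  ⇒  Var(R_m) = 149.9720 / 4 = 37.4930
β = Cov / Var(R_m) = 54.7785 / 37.4930 = 1.4610
MRP = 6.97% − 3.00% = 3.97%
E(R) = R_f + β × MRP = 3.00% + 1.4610 × 3.97% = 8.80%

8.80%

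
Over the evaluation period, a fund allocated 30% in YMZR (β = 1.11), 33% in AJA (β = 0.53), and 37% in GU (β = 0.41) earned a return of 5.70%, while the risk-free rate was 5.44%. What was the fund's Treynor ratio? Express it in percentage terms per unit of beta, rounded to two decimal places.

β_P = 0.30×1.11 + 0.33×0.53 + 0.37×0.41 = 0.6596
Treynor = (R_P − R_f) / β_P = (5.70% − 5.44%) / 0.6596 = 0.26% / 0.6596 = 0.39%

0.39%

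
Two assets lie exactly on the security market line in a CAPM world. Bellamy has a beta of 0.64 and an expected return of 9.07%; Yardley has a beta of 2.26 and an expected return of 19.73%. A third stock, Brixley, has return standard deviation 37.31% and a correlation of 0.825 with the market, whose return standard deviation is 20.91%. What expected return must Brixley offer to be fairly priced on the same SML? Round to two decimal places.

MRP = (19.73% − 9.07%) / (2.26 − 0.64) = 6.5802%
R_f = 9.07% − 0.64 × 6.5802% = 4.8587%
β_Brixley = ρ·σ_i/σ_m = 0.825 × 37.31 / 20.91 = 1.4721
E(R_Brixley) = R_f + β × MRP = 4.8587% + 1.4721 × 6.5802% = 14.55%

14.55%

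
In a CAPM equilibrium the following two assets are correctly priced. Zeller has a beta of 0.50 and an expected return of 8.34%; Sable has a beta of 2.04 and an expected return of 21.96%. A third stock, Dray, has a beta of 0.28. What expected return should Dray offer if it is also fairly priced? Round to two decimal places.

6.39%

MRP (SML slope) = (21.96% − 8.34%) / (2.04 − 0.50) = 13.62% / 1.54 = 8.8442%
R_f (intercept) = 8.34% − 0.50 × 8.8442% = 3.9179%
E(R_Dray) = R_f + β × MRP = 3.9179% + 0.28 × 8.8442% = 6.39%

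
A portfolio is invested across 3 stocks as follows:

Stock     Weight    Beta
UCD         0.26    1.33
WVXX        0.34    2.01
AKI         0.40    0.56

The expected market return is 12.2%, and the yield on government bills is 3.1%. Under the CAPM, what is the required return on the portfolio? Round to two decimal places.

β_P = Σ w_i β_i = 0.26×1.33 + 0.34×2.01 + 0.40×0.56 = 1.2532
MRP = 12.2% − 3.1% = 9.10%
E(R_P) = R_f + β_P × MRP = 3.1% + 1.2532 × 9.1% = 14.50%

14.50%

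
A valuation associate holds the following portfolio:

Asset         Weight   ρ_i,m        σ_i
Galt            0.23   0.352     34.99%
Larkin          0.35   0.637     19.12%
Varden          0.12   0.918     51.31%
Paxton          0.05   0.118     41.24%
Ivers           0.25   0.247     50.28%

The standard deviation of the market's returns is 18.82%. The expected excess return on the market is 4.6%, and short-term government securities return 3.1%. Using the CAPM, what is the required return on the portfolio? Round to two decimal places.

β_Galt = 0.352 × 34.99% / 18.82% = 0.6544
β_Larkin = 0.637 × 19.12% / 18.82% = 0.6472
β_Varden = 0.918 × 51.31% / 18.82% = 2.5028
β_Paxton = 0.118 × 41.24% / 18.82% = 0.2586
β_Ivers = 0.247 × 50.28% / 18.82% = 0.6599
β_P = Σ w_i β_i = 0.23×0.6544 + 0.35×0.6472 + 0.12×2.5028 + 0.05×0.2586 + 0.25×0.6599 = 0.8553
E(R_P) = R_f + β_P × MRP = 3.1% + 0.8553 × 4.6% = 7.03%

7.03%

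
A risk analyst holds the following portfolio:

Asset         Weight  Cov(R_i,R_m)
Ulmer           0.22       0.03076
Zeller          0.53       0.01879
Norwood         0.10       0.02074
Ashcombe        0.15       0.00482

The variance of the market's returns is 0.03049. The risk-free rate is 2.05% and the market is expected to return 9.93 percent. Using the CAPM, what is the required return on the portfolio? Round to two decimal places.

β_Ulmer = 0.03076 / 0.03049 = 1.0089
β_Zeller = 0.01879 / 0.03049 = 0.6163
β_Norwood = 0.02074 / 0.03049 = 0.6802
β_Ashcombe = 0.00482 / 0.03049 = 0.1581
β_P = Σ w_i β_i = 0.22×1.0089 + 0.53×0.6163 + 0.10×0.6802 + 0.15×0.1581 = 0.6403
MRP = 9.93% − 2.05% = 7.88%
E(R_P) = R_f + β_P × MRP = 2.05% + 0.6403 × 7.88% = 7.10%

7.10%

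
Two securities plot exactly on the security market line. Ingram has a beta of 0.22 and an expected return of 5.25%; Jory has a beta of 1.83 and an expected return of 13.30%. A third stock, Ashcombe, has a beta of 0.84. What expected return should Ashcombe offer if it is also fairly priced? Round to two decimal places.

MRP (SML slope) = (13.30% − 5.25%) / (1.83 − 0.22) = 8.05% / 1.61 = 5.0000%
R_f (intercept) = 5.25% − 0.22 × 5.0000% = 4.1500%
E(R_Ashcombe) = R_f + β × MRP = 4.1500% + 0.84 × 5.0000% = 8.35%

8.35%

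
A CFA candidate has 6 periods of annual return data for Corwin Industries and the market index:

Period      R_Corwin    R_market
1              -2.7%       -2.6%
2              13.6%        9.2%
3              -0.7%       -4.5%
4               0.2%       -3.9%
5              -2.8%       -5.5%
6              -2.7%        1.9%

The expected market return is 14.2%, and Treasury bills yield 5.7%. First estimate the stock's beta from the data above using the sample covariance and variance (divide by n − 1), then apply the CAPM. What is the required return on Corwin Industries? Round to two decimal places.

13.84%

Mean R_i = (-2.7 + 13.6 − 0.7 + 0.2 − 2.8 − 2.7) / 6 = 0.8167%
Mean R_m = (-2.6 + 9.2 − 4.5 − 3.9 − 5.5 + 1.9) / 6 = -0.9000%
Σ(R_i − R̄_i)(R_m − R̄_m) = 149.1900  ⇒  Cov = 149.1900 / 5 = 29.8380
Σ(R_m − R̄_m)² = 155.8600  ⇒  Var(R_m) = 155.8600 / 5 = 31.1720
β = Cov / Var(R_m) = 29.8380 / 31.1720 = 0.9572
MRP = 14.2% − 5.7% = 8.50%
E(R) = R_f + β × MRP = 5.7% + 0.9572 × 8.5% = 13.84%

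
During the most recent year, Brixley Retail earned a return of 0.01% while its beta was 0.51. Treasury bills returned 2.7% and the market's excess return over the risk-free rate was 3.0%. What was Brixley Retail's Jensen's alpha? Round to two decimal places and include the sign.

CAPM benchmark = R_f + β(R_m − R_f) = 2.7% + 0.51 × 3.0% = 4.2300%
α = actual − benchmark = 0.01% − 4.2300% = -4.22%

-4.22%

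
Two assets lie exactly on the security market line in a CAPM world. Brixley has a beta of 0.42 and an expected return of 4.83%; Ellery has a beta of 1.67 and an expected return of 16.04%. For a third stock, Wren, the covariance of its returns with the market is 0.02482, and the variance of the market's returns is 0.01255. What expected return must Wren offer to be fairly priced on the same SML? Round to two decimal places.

MRP = (16.04% − 4.83%) / (1.67 − 0.42) = 8.9680%
R_f = 4.83% − 0.42 × 8.9680% = 1.0634%
β_Wren = Cov / Var(R_m) = 0.02482 / 0.01255 = 1.9777
E(R_Wren) = R_f + β × MRP = 1.0634% + 1.9777 × 8.9680% = 18.80%

18.80%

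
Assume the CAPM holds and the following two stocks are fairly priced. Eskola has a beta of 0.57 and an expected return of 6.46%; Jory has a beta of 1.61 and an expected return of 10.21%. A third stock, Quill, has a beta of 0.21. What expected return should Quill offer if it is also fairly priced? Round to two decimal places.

MRP (SML slope) = (10.21% − 6.46%) / (1.61 − 0.57) = 3.75% / 1.04 = 3.6058%
R_f (intercept) = 6.46% − 0.57 × 3.6058% = 4.4047%
E(R_Quill) = R_f + β × MRP = 4.4047% + 0.21 × 3.6058% = 5.16%

5.16%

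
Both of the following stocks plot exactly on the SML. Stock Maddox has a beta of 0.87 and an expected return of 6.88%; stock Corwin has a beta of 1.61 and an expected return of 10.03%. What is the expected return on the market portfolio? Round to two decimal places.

Both satisfy E(R) = R_f + β·MRP, so the slope of the SML is
MRP = (10.03% − 6.88%) / (1.61 − 0.87) = 3.15% / 0.74 = 4.2568%
R_f = E(R_Maddox) − β_Maddox·MRP = 6.88% − 0.87 × 4.2568% = 3.1766%
E(R_m) = R_f + MRP = 3.1766% + 4.2568% = 7.43%

7.43%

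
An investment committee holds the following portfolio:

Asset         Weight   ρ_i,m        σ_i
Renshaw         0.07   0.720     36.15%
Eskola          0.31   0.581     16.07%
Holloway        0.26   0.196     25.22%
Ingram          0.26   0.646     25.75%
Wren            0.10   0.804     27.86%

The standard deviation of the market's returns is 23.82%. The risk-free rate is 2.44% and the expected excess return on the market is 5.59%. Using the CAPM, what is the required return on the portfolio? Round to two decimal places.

β_Renshaw = 0.720 × 36.15% / 23.82% = 1.0927
β_Eskola = 0.581 × 16.07% / 23.82% = 0.3920
β_Holloway = 0.196 × 25.22% / 23.82% = 0.2075
β_Ingram = 0.646 × 25.75% / 23.82% = 0.6983
β_Wren = 0.804 × 27.86% / 23.82% = 0.9404
β_P = Σ w_i β_i = 0.07×1.0927 + 0.31×0.3920 + 0.26×0.2075 + 0.26×0.6983 + 0.10×0.9404 = 0.5276
E(R_P) = R_f + β_P × MRP = 2.44% + 0.5276 × 5.59% = 5.39%

5.39%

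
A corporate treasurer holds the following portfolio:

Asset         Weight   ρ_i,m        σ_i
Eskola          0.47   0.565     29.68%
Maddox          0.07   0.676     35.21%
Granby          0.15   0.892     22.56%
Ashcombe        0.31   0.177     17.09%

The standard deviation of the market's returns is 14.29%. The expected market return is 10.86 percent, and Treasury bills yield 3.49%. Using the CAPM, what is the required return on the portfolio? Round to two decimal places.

10.45%

β_Eskola = 0.565 × 29.68% / 14.29% = 1.1735
β_Maddox = 0.676 × 35.21% / 14.29% = 1.6656
β_Granby = 0.892 × 22.56% / 14.29% = 1.4082
β_Ashcombe = 0.177 × 17.09% / 14.29% = 0.2117
β_P = Σ w_i β_i = 0.47×1.1735 + 0.07×1.6656 + 0.15×1.4082 + 0.31×0.2117 = 0.9450
MRP = 10.86% − 3.49% = 7.37%
E(R_P) = R_f + β_P × MRP = 3.49% + 0.9450 × 7.37% = 10.45%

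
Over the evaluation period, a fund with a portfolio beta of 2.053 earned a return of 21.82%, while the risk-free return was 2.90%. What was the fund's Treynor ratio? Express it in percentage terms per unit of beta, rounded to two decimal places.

Treynor = (R_P − R_f) / β_P = (21.82% − 2.90%) / 2.0530 = 18.92% / 2.0530 = 9.22%

9.22%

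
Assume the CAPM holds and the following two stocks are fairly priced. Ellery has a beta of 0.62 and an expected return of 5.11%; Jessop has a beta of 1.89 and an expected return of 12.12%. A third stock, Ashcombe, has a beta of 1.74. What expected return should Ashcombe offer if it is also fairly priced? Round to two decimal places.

MRP (SML slope) = (12.12% − 5.11%) / (1.89 − 0.62) = 7.01% / 1.27 = 5.5197%
R_f (intercept) = 5.11% − 0.62 × 5.5197% = 1.6878%
E(R_Ashcombe) = R_f + β × MRP = 1.6878% + 1.74 × 5.5197% = 11.29%

11.29%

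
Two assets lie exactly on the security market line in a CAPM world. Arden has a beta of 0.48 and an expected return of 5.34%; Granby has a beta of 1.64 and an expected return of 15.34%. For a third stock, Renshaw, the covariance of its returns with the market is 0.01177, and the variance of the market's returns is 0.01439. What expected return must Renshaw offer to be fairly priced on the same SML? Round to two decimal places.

8.25%

MRP = (15.34% − 5.34%) / (1.64 − 0.48) = 8.6207%
R_f = 5.34% − 0.48 × 8.6207% = 1.2021%
β_Renshaw = Cov / Var(R_m) = 0.01177 / 0.01439 = 0.8179
E(R_Renshaw) = R_f + β × MRP = 1.2021% + 0.8179 × 8.6207% = 8.25%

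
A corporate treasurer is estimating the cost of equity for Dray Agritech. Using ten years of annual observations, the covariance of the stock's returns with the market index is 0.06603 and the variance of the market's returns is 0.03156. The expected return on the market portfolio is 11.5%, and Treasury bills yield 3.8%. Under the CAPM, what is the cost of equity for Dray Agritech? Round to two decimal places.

19.91%

β = Cov(R_i, R_m) / Var(R_m) = 0.06603 / 0.03156 = 2.0922
MRP = 11.5% − 3.8% = 7.70%
E(R) = R_f + β × MRP = 3.8% + 2.0922 × 7.7% = 19.91%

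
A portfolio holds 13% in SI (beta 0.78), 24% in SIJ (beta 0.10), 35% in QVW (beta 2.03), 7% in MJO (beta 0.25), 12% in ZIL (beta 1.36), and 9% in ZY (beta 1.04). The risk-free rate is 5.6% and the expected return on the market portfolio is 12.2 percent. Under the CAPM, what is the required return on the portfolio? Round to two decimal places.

12.93%

β_P = Σ w_i β_i = 0.13×0.78 + 0.24×0.10 + 0.35×2.03 + 0.07×0.25 + 0.12×1.36 + 0.09×1.04 = 1.1102
MRP = 12.2% − 5.6% = 6.60%
E(R_P) = R_f + β_P × MRP = 5.6% + 1.1102 × 6.6% = 12.93%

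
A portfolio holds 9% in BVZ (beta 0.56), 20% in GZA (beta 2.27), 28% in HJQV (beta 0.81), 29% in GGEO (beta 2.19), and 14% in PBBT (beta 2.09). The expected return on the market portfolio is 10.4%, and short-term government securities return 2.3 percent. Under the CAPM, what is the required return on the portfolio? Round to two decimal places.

β_P = Σ w_i β_i = 0.09×0.56 + 0.20×2.27 + 0.28×0.81 + 0.29×2.19 + 0.14×2.09 = 1.6589
MRP = 10.4% − 2.3% = 8.10%
E(R_P) = R_f + β_P × MRP = 2.3% + 1.6589 × 8.1% = 15.74%

15.74%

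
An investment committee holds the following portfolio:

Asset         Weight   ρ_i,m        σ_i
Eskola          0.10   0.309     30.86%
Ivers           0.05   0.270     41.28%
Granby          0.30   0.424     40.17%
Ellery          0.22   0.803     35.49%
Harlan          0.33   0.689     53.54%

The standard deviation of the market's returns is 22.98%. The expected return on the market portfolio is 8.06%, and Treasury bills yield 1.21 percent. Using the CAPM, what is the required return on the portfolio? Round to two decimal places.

8.68%

β_Eskola = 0.309 × 30.86% / 22.98% = 0.4150
β_Ivers = 0.270 × 41.28% / 22.98% = 0.4850
β_Granby = 0.424 × 40.17% / 22.98% = 0.7412
β_Ellery = 0.803 × 35.49% / 22.98% = 1.2401
β_Harlan = 0.689 × 53.54% / 22.98% = 1.6053
β_P = Σ w_i β_i = 0.10×0.4150 + 0.05×0.4850 + 0.30×0.7412 + 0.22×1.2401 + 0.33×1.6053 = 1.0907
MRP = 8.06% − 1.21% = 6.85%
E(R_P) = R_f + β_P × MRP = 1.21% + 1.0907 × 6.85% = 8.68%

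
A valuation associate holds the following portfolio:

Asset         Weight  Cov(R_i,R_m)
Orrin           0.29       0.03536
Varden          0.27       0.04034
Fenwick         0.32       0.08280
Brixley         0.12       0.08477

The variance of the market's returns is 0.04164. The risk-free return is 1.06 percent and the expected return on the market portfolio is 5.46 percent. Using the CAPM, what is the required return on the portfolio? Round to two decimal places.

β_Orrin = 0.03536 / 0.04164 = 0.8492
β_Varden = 0.04034 / 0.04164 = 0.9688
β_Fenwick = 0.08280 / 0.04164 = 1.9885
β_Brixley = 0.08477 / 0.04164 = 2.0358
β_P = Σ w_i β_i = 0.29×0.8492 + 0.27×0.9688 + 0.32×1.9885 + 0.12×2.0358 = 1.3885
MRP = 5.46% − 1.06% = 4.40%
E(R_P) = R_f + β_P × MRP = 1.06% + 1.3885 × 4.40% = 7.17%

7.17%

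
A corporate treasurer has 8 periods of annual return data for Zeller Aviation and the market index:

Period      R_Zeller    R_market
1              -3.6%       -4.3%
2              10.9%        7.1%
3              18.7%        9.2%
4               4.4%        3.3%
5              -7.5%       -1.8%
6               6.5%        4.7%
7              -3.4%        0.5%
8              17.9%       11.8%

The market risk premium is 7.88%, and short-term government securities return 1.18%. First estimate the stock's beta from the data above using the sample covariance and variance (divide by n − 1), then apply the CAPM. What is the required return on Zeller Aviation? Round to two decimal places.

14.71%

Mean R_i = (-3.6 + 10.9 + 18.7 + 4.4 − 7.5 + 6.5 − 3.4 + 17.9) / 8 = 5.4875%
Mean R_m = (-4.3 + 7.1 + 9.2 + 3.3 − 1.8 + 4.7 + 0.5 + 11.8) / 8 = 3.8125%
Σ(R_i − R̄_i)(R_m − R̄_m) = 365.6313  ⇒  Cov = 365.6313 / 7 = 52.2330
Σ(R_m − R̄_m)² = 212.9688  ⇒  Var(R_m) = 212.9688 / 7 = 30.4241
β = Cov / Var(R_m) = 52.2330 / 30.4241 = 1.7168
E(R) = R_f + β × MRP = 1.18% + 1.7168 × 7.88% = 14.71%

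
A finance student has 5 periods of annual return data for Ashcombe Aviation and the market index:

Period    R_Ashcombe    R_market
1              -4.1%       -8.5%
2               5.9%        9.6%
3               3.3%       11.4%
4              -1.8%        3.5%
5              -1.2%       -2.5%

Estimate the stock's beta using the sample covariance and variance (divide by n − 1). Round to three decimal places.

Mean R_i = (-4.1 + 5.9 + 3.3 − 1.8 − 1.2) / 5 = 0.4200%
Mean R_m = (-8.5 + 9.6 + 11.4 + 3.5 − 2.5) / 5 = 2.7000%
Σ(R_i − R̄_i)(R_m − R̄_m) = 120.1400  ⇒  Cov = 120.1400 / 4 = 30.0350
Σ(R_m − R̄_m)² = 276.4200  ⇒  Var(R_m) = 276.4200 / 4 = 69.1050
β = Cov / Var(R_m) = 30.0350 / 69.1050 = 0.4346

0.435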